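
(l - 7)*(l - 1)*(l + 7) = l^3 - l^2 - 49*l + 49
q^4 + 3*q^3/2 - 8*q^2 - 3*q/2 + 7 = (q - 2)*(q - 1)*(q + 1)*(q + 7/2)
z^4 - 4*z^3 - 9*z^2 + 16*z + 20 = (z - 5)*(z - 2)*(z + 1)*(z + 2)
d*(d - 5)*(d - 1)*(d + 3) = d^4 - 3*d^3 - 13*d^2 + 15*d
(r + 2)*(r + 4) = r^2 + 6*r + 8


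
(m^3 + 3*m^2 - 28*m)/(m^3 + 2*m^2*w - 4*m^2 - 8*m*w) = (m + 7)/(m + 2*w)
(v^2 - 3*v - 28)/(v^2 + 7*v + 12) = (v - 7)/(v + 3)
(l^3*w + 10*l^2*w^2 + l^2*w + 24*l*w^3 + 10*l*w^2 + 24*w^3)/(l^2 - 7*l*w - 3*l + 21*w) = w*(l^3 + 10*l^2*w + l^2 + 24*l*w^2 + 10*l*w + 24*w^2)/(l^2 - 7*l*w - 3*l + 21*w)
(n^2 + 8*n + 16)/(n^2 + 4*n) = (n + 4)/n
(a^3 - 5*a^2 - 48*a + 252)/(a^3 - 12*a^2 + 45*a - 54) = (a^2 + a - 42)/(a^2 - 6*a + 9)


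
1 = 1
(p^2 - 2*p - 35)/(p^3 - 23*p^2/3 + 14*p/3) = 3*(p + 5)/(p*(3*p - 2))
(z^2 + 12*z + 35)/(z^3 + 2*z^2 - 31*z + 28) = (z + 5)/(z^2 - 5*z + 4)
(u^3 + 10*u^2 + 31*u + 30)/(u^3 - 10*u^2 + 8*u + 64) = (u^2 + 8*u + 15)/(u^2 - 12*u + 32)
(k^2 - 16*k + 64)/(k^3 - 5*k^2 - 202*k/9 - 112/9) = 9*(k - 8)/(9*k^2 + 27*k + 14)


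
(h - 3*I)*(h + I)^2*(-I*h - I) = -I*h^4 - h^3 - I*h^3 - h^2 - 5*I*h^2 + 3*h - 5*I*h + 3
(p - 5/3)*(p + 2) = p^2 + p/3 - 10/3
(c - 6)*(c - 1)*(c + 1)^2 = c^4 - 5*c^3 - 7*c^2 + 5*c + 6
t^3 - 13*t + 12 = (t - 3)*(t - 1)*(t + 4)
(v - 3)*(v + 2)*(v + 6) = v^3 + 5*v^2 - 12*v - 36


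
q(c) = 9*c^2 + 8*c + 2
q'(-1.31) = -15.58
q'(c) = 18*c + 8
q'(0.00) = 8.00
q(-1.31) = 6.96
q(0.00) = 2.00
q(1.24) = 25.76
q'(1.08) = 27.44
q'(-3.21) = -49.78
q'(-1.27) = -14.86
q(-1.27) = 6.36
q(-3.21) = 69.06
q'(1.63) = 37.34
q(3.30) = 126.41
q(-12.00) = 1202.00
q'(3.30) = 67.40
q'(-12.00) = -208.00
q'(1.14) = 28.52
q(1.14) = 22.82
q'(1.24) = 30.32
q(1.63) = 38.95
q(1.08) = 21.14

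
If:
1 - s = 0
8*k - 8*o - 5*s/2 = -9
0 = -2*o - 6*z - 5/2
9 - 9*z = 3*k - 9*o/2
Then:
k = -67/16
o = -27/8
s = 1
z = 17/24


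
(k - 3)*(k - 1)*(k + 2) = k^3 - 2*k^2 - 5*k + 6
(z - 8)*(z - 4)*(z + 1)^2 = z^4 - 10*z^3 + 9*z^2 + 52*z + 32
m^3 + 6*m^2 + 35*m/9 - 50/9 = (m - 2/3)*(m + 5/3)*(m + 5)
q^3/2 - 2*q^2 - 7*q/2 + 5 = (q/2 + 1)*(q - 5)*(q - 1)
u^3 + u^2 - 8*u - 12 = (u - 3)*(u + 2)^2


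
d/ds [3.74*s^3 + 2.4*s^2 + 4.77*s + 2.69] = 11.22*s^2 + 4.8*s + 4.77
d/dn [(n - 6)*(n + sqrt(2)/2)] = 2*n - 6 + sqrt(2)/2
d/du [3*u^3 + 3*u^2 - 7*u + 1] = 9*u^2 + 6*u - 7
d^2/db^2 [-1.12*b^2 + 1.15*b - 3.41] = -2.24000000000000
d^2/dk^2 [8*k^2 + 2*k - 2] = 16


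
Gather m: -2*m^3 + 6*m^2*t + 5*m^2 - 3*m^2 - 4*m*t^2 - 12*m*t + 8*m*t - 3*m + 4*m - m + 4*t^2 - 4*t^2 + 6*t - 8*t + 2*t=-2*m^3 + m^2*(6*t + 2) + m*(-4*t^2 - 4*t)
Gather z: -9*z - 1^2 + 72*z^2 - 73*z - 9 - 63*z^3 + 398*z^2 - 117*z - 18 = -63*z^3 + 470*z^2 - 199*z - 28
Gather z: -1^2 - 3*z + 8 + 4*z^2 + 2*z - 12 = 4*z^2 - z - 5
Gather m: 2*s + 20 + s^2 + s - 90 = s^2 + 3*s - 70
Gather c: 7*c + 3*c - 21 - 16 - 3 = 10*c - 40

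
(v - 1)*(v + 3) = v^2 + 2*v - 3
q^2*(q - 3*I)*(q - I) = q^4 - 4*I*q^3 - 3*q^2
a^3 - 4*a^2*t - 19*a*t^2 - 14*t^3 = (a - 7*t)*(a + t)*(a + 2*t)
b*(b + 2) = b^2 + 2*b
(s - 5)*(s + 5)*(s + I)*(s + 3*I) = s^4 + 4*I*s^3 - 28*s^2 - 100*I*s + 75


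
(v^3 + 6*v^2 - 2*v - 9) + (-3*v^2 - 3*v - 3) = v^3 + 3*v^2 - 5*v - 12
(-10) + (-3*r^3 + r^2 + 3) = -3*r^3 + r^2 - 7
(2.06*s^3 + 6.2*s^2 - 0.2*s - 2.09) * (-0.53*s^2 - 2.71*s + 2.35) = -1.0918*s^5 - 8.8686*s^4 - 11.855*s^3 + 16.2197*s^2 + 5.1939*s - 4.9115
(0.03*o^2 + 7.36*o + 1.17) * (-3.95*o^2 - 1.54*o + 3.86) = -0.1185*o^4 - 29.1182*o^3 - 15.8401*o^2 + 26.6078*o + 4.5162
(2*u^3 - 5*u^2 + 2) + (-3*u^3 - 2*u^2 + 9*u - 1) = -u^3 - 7*u^2 + 9*u + 1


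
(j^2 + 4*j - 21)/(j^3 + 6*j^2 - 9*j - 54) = (j + 7)/(j^2 + 9*j + 18)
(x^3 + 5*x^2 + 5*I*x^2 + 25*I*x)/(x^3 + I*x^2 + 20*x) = (x + 5)/(x - 4*I)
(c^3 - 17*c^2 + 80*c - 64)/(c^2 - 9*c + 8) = c - 8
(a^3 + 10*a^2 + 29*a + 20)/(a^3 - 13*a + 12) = (a^2 + 6*a + 5)/(a^2 - 4*a + 3)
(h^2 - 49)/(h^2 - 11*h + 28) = (h + 7)/(h - 4)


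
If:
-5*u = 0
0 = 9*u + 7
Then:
No Solution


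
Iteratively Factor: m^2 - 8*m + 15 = (m - 5)*(m - 3)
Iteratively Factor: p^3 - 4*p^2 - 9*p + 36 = (p + 3)*(p^2 - 7*p + 12) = (p - 4)*(p + 3)*(p - 3)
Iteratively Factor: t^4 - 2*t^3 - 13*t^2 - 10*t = (t - 5)*(t^3 + 3*t^2 + 2*t) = (t - 5)*(t + 2)*(t^2 + t) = t*(t - 5)*(t + 2)*(t + 1)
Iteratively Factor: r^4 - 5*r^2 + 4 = (r - 1)*(r^3 + r^2 - 4*r - 4) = (r - 1)*(r + 2)*(r^2 - r - 2) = (r - 2)*(r - 1)*(r + 2)*(r + 1)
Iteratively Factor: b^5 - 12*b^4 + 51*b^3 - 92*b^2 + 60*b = (b)*(b^4 - 12*b^3 + 51*b^2 - 92*b + 60) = b*(b - 2)*(b^3 - 10*b^2 + 31*b - 30) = b*(b - 5)*(b - 2)*(b^2 - 5*b + 6) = b*(b - 5)*(b - 2)^2*(b - 3)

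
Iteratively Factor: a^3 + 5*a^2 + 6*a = (a + 2)*(a^2 + 3*a) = (a + 2)*(a + 3)*(a)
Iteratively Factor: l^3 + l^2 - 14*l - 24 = (l + 3)*(l^2 - 2*l - 8) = (l + 2)*(l + 3)*(l - 4)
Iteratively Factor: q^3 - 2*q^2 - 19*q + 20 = (q + 4)*(q^2 - 6*q + 5) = (q - 5)*(q + 4)*(q - 1)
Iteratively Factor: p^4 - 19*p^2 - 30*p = (p - 5)*(p^3 + 5*p^2 + 6*p) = p*(p - 5)*(p^2 + 5*p + 6) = p*(p - 5)*(p + 3)*(p + 2)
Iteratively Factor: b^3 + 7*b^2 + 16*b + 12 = (b + 2)*(b^2 + 5*b + 6) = (b + 2)^2*(b + 3)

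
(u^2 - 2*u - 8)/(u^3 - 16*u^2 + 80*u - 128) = (u + 2)/(u^2 - 12*u + 32)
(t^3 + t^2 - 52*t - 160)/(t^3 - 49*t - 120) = (t + 4)/(t + 3)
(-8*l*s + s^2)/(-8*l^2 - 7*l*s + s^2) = s/(l + s)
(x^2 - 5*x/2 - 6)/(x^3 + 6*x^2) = (x^2 - 5*x/2 - 6)/(x^2*(x + 6))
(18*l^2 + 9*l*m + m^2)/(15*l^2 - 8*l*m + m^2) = (18*l^2 + 9*l*m + m^2)/(15*l^2 - 8*l*m + m^2)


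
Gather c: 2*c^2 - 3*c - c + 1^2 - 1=2*c^2 - 4*c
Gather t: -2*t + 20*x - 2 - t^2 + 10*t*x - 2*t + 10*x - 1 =-t^2 + t*(10*x - 4) + 30*x - 3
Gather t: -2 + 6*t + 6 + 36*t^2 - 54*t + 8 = 36*t^2 - 48*t + 12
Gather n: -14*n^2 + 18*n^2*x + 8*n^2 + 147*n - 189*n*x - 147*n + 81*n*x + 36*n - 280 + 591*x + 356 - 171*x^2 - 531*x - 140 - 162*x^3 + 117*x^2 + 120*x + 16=n^2*(18*x - 6) + n*(36 - 108*x) - 162*x^3 - 54*x^2 + 180*x - 48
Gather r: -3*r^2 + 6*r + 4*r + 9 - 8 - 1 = -3*r^2 + 10*r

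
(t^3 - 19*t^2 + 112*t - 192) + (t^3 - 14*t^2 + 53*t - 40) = 2*t^3 - 33*t^2 + 165*t - 232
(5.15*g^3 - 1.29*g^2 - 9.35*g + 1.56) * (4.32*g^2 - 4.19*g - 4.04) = 22.248*g^5 - 27.1513*g^4 - 55.7929*g^3 + 51.1273*g^2 + 31.2376*g - 6.3024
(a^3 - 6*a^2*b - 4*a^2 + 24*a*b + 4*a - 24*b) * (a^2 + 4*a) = a^5 - 6*a^4*b - 12*a^3 + 72*a^2*b + 16*a^2 - 96*a*b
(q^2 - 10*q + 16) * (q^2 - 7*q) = q^4 - 17*q^3 + 86*q^2 - 112*q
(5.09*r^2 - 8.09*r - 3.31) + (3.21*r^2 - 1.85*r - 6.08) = 8.3*r^2 - 9.94*r - 9.39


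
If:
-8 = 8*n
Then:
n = -1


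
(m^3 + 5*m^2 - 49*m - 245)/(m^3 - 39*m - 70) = (m + 7)/(m + 2)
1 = 1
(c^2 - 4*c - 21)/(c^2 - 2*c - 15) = (c - 7)/(c - 5)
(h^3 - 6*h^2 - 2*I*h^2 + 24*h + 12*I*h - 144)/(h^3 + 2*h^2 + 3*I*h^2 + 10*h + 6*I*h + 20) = (h^3 + h^2*(-6 - 2*I) + h*(24 + 12*I) - 144)/(h^3 + h^2*(2 + 3*I) + h*(10 + 6*I) + 20)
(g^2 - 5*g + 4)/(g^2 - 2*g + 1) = (g - 4)/(g - 1)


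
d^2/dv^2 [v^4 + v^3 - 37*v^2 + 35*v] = 12*v^2 + 6*v - 74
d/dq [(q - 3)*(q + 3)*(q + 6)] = 3*q^2 + 12*q - 9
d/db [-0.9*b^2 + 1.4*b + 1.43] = 1.4 - 1.8*b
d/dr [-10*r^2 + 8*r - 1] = 8 - 20*r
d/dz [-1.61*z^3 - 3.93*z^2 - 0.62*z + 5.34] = -4.83*z^2 - 7.86*z - 0.62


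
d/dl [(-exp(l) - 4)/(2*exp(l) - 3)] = 11*exp(l)/(2*exp(l) - 3)^2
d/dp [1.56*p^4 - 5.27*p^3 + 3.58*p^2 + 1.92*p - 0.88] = 6.24*p^3 - 15.81*p^2 + 7.16*p + 1.92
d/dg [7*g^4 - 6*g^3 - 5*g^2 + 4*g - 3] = 28*g^3 - 18*g^2 - 10*g + 4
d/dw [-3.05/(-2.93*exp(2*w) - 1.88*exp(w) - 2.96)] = (-17.873*exp(w) - 5.734)*exp(w)/(2.93*exp(2*w) + 1.88*exp(w) + 2.96)^2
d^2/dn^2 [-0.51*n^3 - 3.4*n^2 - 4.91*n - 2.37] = -3.06*n - 6.8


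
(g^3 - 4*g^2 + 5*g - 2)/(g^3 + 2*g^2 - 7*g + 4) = (g - 2)/(g + 4)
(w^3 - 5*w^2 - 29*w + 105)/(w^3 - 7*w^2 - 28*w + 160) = (w^2 - 10*w + 21)/(w^2 - 12*w + 32)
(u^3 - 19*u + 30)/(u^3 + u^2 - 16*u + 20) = (u - 3)/(u - 2)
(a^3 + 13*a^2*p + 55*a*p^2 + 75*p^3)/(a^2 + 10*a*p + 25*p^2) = a + 3*p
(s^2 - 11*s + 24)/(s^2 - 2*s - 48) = (s - 3)/(s + 6)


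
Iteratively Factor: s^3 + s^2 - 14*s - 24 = (s + 3)*(s^2 - 2*s - 8) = (s - 4)*(s + 3)*(s + 2)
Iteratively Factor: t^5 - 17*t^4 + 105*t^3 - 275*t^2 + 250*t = (t - 5)*(t^4 - 12*t^3 + 45*t^2 - 50*t) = (t - 5)^2*(t^3 - 7*t^2 + 10*t) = (t - 5)^2*(t - 2)*(t^2 - 5*t) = t*(t - 5)^2*(t - 2)*(t - 5)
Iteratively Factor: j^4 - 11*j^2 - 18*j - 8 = (j + 2)*(j^3 - 2*j^2 - 7*j - 4) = (j + 1)*(j + 2)*(j^2 - 3*j - 4) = (j - 4)*(j + 1)*(j + 2)*(j + 1)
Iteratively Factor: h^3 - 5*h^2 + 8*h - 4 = (h - 1)*(h^2 - 4*h + 4) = (h - 2)*(h - 1)*(h - 2)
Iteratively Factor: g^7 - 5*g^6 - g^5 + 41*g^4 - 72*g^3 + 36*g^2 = (g - 3)*(g^6 - 2*g^5 - 7*g^4 + 20*g^3 - 12*g^2) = (g - 3)*(g - 1)*(g^5 - g^4 - 8*g^3 + 12*g^2) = g*(g - 3)*(g - 1)*(g^4 - g^3 - 8*g^2 + 12*g) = g^2*(g - 3)*(g - 1)*(g^3 - g^2 - 8*g + 12) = g^2*(g - 3)*(g - 2)*(g - 1)*(g^2 + g - 6) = g^2*(g - 3)*(g - 2)^2*(g - 1)*(g + 3)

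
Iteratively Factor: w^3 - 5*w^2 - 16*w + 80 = (w - 4)*(w^2 - w - 20) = (w - 5)*(w - 4)*(w + 4)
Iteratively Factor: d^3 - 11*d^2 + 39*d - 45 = (d - 5)*(d^2 - 6*d + 9) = (d - 5)*(d - 3)*(d - 3)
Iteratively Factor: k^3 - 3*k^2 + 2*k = (k - 1)*(k^2 - 2*k) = (k - 2)*(k - 1)*(k)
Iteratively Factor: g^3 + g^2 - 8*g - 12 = (g - 3)*(g^2 + 4*g + 4) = (g - 3)*(g + 2)*(g + 2)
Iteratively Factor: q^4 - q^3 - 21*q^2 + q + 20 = (q + 4)*(q^3 - 5*q^2 - q + 5) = (q - 5)*(q + 4)*(q^2 - 1) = (q - 5)*(q + 1)*(q + 4)*(q - 1)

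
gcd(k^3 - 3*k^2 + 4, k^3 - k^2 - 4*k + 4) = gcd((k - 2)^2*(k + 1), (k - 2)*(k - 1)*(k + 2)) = k - 2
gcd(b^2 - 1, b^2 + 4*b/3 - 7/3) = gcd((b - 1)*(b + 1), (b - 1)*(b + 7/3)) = b - 1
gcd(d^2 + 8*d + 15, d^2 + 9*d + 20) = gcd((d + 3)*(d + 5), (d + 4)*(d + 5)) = d + 5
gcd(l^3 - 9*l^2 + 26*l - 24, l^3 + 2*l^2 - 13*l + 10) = l - 2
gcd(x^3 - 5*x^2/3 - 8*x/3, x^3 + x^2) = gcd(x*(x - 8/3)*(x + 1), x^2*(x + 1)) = x^2 + x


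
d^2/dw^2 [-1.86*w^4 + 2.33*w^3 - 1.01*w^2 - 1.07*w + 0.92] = -22.32*w^2 + 13.98*w - 2.02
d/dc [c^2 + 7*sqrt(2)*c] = 2*c + 7*sqrt(2)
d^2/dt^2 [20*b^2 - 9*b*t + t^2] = 2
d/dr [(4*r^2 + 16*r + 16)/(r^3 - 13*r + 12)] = 4*(2*(r + 2)*(r^3 - 13*r + 12) - (3*r^2 - 13)*(r^2 + 4*r + 4))/(r^3 - 13*r + 12)^2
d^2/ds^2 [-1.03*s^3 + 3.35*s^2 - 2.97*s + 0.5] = 6.7 - 6.18*s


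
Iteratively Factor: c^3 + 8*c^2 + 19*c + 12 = (c + 3)*(c^2 + 5*c + 4) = (c + 3)*(c + 4)*(c + 1)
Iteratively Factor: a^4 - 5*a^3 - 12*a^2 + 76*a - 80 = (a - 5)*(a^3 - 12*a + 16) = (a - 5)*(a - 2)*(a^2 + 2*a - 8) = (a - 5)*(a - 2)*(a + 4)*(a - 2)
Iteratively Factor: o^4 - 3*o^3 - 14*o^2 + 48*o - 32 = (o - 1)*(o^3 - 2*o^2 - 16*o + 32) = (o - 2)*(o - 1)*(o^2 - 16) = (o - 2)*(o - 1)*(o + 4)*(o - 4)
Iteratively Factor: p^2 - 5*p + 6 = (p - 3)*(p - 2)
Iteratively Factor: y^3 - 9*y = (y)*(y^2 - 9) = y*(y + 3)*(y - 3)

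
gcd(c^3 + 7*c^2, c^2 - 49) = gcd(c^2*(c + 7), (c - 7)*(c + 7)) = c + 7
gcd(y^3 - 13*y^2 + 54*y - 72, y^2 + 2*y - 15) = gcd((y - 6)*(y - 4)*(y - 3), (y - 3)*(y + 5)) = y - 3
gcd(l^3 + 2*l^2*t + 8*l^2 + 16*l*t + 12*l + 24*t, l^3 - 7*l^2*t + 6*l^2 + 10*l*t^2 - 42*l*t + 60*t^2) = l + 6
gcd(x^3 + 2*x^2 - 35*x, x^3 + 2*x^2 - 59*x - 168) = x + 7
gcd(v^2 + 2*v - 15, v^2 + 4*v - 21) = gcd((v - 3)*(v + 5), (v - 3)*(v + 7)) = v - 3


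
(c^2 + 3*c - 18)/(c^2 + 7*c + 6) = (c - 3)/(c + 1)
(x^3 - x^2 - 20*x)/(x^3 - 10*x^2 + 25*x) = (x + 4)/(x - 5)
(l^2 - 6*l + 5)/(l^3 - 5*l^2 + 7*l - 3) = (l - 5)/(l^2 - 4*l + 3)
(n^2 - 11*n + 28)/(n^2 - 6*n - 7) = (n - 4)/(n + 1)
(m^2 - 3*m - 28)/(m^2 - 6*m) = (m^2 - 3*m - 28)/(m*(m - 6))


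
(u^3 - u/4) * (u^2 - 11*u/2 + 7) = u^5 - 11*u^4/2 + 27*u^3/4 + 11*u^2/8 - 7*u/4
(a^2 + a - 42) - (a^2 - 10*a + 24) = 11*a - 66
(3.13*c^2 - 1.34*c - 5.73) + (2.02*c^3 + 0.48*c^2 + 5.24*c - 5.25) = 2.02*c^3 + 3.61*c^2 + 3.9*c - 10.98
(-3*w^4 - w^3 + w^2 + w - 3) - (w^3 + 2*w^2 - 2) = -3*w^4 - 2*w^3 - w^2 + w - 1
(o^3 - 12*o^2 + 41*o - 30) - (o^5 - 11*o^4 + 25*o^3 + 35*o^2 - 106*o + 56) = -o^5 + 11*o^4 - 24*o^3 - 47*o^2 + 147*o - 86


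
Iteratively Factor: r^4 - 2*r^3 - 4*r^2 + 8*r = (r - 2)*(r^3 - 4*r) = (r - 2)^2*(r^2 + 2*r) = (r - 2)^2*(r + 2)*(r)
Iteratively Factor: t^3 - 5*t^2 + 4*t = (t)*(t^2 - 5*t + 4) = t*(t - 1)*(t - 4)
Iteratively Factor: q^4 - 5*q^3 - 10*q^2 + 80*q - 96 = (q - 4)*(q^3 - q^2 - 14*q + 24) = (q - 4)*(q - 3)*(q^2 + 2*q - 8) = (q - 4)*(q - 3)*(q - 2)*(q + 4)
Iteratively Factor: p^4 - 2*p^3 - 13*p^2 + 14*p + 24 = (p + 3)*(p^3 - 5*p^2 + 2*p + 8) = (p - 2)*(p + 3)*(p^2 - 3*p - 4) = (p - 4)*(p - 2)*(p + 3)*(p + 1)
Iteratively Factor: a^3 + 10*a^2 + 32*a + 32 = (a + 4)*(a^2 + 6*a + 8) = (a + 4)^2*(a + 2)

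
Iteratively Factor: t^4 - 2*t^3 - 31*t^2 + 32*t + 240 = (t - 4)*(t^3 + 2*t^2 - 23*t - 60) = (t - 5)*(t - 4)*(t^2 + 7*t + 12) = (t - 5)*(t - 4)*(t + 4)*(t + 3)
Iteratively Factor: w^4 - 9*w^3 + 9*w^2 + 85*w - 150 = (w - 5)*(w^3 - 4*w^2 - 11*w + 30) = (w - 5)^2*(w^2 + w - 6) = (w - 5)^2*(w + 3)*(w - 2)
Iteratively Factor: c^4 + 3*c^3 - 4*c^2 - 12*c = (c + 3)*(c^3 - 4*c) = (c + 2)*(c + 3)*(c^2 - 2*c) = (c - 2)*(c + 2)*(c + 3)*(c)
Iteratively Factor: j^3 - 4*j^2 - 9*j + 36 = (j - 4)*(j^2 - 9) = (j - 4)*(j - 3)*(j + 3)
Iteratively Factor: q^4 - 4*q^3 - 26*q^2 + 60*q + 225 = (q - 5)*(q^3 + q^2 - 21*q - 45) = (q - 5)^2*(q^2 + 6*q + 9) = (q - 5)^2*(q + 3)*(q + 3)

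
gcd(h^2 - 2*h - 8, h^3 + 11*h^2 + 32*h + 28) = h + 2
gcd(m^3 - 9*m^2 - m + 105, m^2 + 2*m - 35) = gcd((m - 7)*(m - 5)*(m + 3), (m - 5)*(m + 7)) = m - 5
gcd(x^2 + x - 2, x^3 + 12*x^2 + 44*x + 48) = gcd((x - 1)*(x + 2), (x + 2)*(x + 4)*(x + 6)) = x + 2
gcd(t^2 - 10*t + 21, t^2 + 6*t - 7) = 1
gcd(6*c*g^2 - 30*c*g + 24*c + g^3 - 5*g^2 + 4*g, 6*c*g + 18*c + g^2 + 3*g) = 6*c + g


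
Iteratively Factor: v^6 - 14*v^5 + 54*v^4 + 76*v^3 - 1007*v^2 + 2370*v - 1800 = (v - 5)*(v^5 - 9*v^4 + 9*v^3 + 121*v^2 - 402*v + 360) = (v - 5)*(v - 3)*(v^4 - 6*v^3 - 9*v^2 + 94*v - 120) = (v - 5)*(v - 3)*(v - 2)*(v^3 - 4*v^2 - 17*v + 60) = (v - 5)^2*(v - 3)*(v - 2)*(v^2 + v - 12) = (v - 5)^2*(v - 3)*(v - 2)*(v + 4)*(v - 3)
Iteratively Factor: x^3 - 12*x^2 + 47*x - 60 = (x - 3)*(x^2 - 9*x + 20) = (x - 4)*(x - 3)*(x - 5)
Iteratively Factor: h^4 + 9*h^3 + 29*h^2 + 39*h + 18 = (h + 1)*(h^3 + 8*h^2 + 21*h + 18) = (h + 1)*(h + 3)*(h^2 + 5*h + 6) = (h + 1)*(h + 2)*(h + 3)*(h + 3)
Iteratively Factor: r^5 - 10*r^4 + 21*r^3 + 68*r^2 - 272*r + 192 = (r - 4)*(r^4 - 6*r^3 - 3*r^2 + 56*r - 48) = (r - 4)*(r - 1)*(r^3 - 5*r^2 - 8*r + 48) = (r - 4)*(r - 1)*(r + 3)*(r^2 - 8*r + 16) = (r - 4)^2*(r - 1)*(r + 3)*(r - 4)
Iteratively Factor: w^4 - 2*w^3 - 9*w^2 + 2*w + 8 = (w + 1)*(w^3 - 3*w^2 - 6*w + 8) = (w - 1)*(w + 1)*(w^2 - 2*w - 8) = (w - 4)*(w - 1)*(w + 1)*(w + 2)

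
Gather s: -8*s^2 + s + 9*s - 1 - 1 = -8*s^2 + 10*s - 2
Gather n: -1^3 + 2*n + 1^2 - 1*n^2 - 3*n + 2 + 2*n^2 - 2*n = n^2 - 3*n + 2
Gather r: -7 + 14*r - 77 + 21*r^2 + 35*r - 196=21*r^2 + 49*r - 280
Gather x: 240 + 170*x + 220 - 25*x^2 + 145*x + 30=-25*x^2 + 315*x + 490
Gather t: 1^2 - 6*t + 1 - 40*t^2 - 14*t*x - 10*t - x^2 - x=-40*t^2 + t*(-14*x - 16) - x^2 - x + 2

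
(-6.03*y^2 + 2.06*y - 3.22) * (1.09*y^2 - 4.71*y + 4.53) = -6.5727*y^4 + 30.6467*y^3 - 40.5283*y^2 + 24.498*y - 14.5866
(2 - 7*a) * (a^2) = -7*a^3 + 2*a^2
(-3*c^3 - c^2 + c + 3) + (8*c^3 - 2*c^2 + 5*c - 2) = 5*c^3 - 3*c^2 + 6*c + 1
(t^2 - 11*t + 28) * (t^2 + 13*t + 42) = t^4 + 2*t^3 - 73*t^2 - 98*t + 1176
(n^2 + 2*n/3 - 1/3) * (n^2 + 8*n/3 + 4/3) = n^4 + 10*n^3/3 + 25*n^2/9 - 4/9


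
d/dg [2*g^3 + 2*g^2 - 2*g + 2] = 6*g^2 + 4*g - 2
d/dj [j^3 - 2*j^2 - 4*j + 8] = 3*j^2 - 4*j - 4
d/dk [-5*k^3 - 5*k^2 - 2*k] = -15*k^2 - 10*k - 2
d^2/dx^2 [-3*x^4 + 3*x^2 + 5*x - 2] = 6 - 36*x^2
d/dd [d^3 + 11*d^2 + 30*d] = 3*d^2 + 22*d + 30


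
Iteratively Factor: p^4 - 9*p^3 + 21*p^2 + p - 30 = (p - 2)*(p^3 - 7*p^2 + 7*p + 15) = (p - 2)*(p + 1)*(p^2 - 8*p + 15) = (p - 5)*(p - 2)*(p + 1)*(p - 3)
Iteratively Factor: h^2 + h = (h + 1)*(h)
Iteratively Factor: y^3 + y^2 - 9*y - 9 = (y + 1)*(y^2 - 9) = (y + 1)*(y + 3)*(y - 3)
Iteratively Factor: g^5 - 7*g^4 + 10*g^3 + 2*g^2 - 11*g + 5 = (g + 1)*(g^4 - 8*g^3 + 18*g^2 - 16*g + 5) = (g - 1)*(g + 1)*(g^3 - 7*g^2 + 11*g - 5) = (g - 1)^2*(g + 1)*(g^2 - 6*g + 5) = (g - 1)^3*(g + 1)*(g - 5)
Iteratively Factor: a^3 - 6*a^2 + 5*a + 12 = (a - 3)*(a^2 - 3*a - 4) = (a - 4)*(a - 3)*(a + 1)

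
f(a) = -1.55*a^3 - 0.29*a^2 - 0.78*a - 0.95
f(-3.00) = 40.63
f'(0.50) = -2.23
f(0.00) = -0.95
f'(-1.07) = -5.48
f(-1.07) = 1.45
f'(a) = -4.65*a^2 - 0.58*a - 0.78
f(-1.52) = 5.01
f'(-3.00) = -40.89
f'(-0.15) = -0.80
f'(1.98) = -20.16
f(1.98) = -15.66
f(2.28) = -22.61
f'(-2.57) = -30.00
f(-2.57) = 25.45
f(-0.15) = -0.83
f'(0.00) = -0.78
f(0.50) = -1.61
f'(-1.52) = -10.64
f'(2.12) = -22.91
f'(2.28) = -26.27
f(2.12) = -18.68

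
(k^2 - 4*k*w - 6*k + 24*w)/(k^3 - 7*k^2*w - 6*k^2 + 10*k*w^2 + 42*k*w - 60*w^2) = (k - 4*w)/(k^2 - 7*k*w + 10*w^2)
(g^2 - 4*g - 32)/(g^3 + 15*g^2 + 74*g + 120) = (g - 8)/(g^2 + 11*g + 30)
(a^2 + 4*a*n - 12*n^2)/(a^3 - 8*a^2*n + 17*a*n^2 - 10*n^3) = (a + 6*n)/(a^2 - 6*a*n + 5*n^2)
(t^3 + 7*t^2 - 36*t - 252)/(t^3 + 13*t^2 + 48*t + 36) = (t^2 + t - 42)/(t^2 + 7*t + 6)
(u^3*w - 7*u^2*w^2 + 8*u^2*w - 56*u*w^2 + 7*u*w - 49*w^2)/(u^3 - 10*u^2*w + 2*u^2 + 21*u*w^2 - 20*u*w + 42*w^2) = w*(u^2 + 8*u + 7)/(u^2 - 3*u*w + 2*u - 6*w)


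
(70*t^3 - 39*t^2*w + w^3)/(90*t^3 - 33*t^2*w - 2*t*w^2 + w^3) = (14*t^2 - 5*t*w - w^2)/(18*t^2 - 3*t*w - w^2)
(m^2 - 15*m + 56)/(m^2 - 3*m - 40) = (m - 7)/(m + 5)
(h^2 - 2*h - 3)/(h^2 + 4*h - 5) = (h^2 - 2*h - 3)/(h^2 + 4*h - 5)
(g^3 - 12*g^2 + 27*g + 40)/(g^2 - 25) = (g^2 - 7*g - 8)/(g + 5)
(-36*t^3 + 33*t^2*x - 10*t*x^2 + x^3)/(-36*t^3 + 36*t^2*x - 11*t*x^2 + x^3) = (12*t^2 - 7*t*x + x^2)/(12*t^2 - 8*t*x + x^2)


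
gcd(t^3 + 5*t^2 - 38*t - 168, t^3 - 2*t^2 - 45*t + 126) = t^2 + t - 42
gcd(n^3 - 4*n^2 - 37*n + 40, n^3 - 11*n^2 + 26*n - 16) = n^2 - 9*n + 8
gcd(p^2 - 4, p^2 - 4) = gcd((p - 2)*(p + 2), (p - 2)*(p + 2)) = p^2 - 4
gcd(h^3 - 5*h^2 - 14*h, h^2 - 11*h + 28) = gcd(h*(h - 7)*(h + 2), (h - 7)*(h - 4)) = h - 7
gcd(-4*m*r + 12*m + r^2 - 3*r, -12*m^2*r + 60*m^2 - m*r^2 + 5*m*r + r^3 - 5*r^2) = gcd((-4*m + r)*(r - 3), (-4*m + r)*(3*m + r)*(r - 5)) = -4*m + r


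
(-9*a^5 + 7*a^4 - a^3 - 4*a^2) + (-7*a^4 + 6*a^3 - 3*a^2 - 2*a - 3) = -9*a^5 + 5*a^3 - 7*a^2 - 2*a - 3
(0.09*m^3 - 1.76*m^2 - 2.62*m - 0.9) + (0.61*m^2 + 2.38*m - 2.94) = 0.09*m^3 - 1.15*m^2 - 0.24*m - 3.84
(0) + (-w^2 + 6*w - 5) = -w^2 + 6*w - 5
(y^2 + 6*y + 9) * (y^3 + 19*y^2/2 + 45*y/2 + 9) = y^5 + 31*y^4/2 + 177*y^3/2 + 459*y^2/2 + 513*y/2 + 81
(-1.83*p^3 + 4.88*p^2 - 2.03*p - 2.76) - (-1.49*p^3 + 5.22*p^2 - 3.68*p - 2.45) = -0.34*p^3 - 0.34*p^2 + 1.65*p - 0.31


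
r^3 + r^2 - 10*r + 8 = (r - 2)*(r - 1)*(r + 4)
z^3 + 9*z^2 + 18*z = z*(z + 3)*(z + 6)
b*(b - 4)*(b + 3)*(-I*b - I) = -I*b^4 + 13*I*b^2 + 12*I*b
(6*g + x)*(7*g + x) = 42*g^2 + 13*g*x + x^2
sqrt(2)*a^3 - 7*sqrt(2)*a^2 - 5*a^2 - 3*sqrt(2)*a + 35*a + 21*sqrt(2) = (a - 7)*(a - 3*sqrt(2))*(sqrt(2)*a + 1)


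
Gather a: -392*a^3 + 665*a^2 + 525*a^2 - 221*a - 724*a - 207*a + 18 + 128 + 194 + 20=-392*a^3 + 1190*a^2 - 1152*a + 360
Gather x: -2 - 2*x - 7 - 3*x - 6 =-5*x - 15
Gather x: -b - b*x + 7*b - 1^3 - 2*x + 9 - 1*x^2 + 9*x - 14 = 6*b - x^2 + x*(7 - b) - 6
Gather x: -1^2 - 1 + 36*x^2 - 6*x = 36*x^2 - 6*x - 2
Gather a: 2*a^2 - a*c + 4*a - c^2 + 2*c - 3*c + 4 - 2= 2*a^2 + a*(4 - c) - c^2 - c + 2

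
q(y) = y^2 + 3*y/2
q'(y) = 2*y + 3/2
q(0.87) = 2.06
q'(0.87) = 3.24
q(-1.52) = 0.03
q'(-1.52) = -1.54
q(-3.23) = 5.59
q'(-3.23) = -4.96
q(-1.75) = 0.44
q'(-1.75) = -2.00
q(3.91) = 21.15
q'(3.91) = 9.32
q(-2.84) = 3.81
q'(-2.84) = -4.18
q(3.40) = 16.66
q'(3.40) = 8.30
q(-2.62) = 2.93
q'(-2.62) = -3.74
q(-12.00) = 126.00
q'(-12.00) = -22.50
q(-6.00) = 27.00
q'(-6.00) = -10.50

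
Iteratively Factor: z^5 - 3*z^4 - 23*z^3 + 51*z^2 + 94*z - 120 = (z - 1)*(z^4 - 2*z^3 - 25*z^2 + 26*z + 120) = (z - 3)*(z - 1)*(z^3 + z^2 - 22*z - 40) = (z - 3)*(z - 1)*(z + 2)*(z^2 - z - 20) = (z - 3)*(z - 1)*(z + 2)*(z + 4)*(z - 5)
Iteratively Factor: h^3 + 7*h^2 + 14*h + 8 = (h + 1)*(h^2 + 6*h + 8) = (h + 1)*(h + 4)*(h + 2)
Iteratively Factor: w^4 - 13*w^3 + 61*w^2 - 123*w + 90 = (w - 2)*(w^3 - 11*w^2 + 39*w - 45) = (w - 3)*(w - 2)*(w^2 - 8*w + 15) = (w - 3)^2*(w - 2)*(w - 5)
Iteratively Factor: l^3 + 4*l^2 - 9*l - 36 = (l + 4)*(l^2 - 9) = (l - 3)*(l + 4)*(l + 3)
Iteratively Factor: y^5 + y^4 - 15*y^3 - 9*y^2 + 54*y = (y)*(y^4 + y^3 - 15*y^2 - 9*y + 54) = y*(y + 3)*(y^3 - 2*y^2 - 9*y + 18) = y*(y - 3)*(y + 3)*(y^2 + y - 6) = y*(y - 3)*(y + 3)^2*(y - 2)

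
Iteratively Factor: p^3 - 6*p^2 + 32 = (p - 4)*(p^2 - 2*p - 8) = (p - 4)^2*(p + 2)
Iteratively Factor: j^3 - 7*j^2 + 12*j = (j)*(j^2 - 7*j + 12) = j*(j - 3)*(j - 4)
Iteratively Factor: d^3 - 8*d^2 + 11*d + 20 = (d - 5)*(d^2 - 3*d - 4) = (d - 5)*(d - 4)*(d + 1)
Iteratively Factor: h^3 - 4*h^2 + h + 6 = (h - 2)*(h^2 - 2*h - 3) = (h - 3)*(h - 2)*(h + 1)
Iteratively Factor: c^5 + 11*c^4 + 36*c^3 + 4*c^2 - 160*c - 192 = (c + 4)*(c^4 + 7*c^3 + 8*c^2 - 28*c - 48) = (c + 3)*(c + 4)*(c^3 + 4*c^2 - 4*c - 16) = (c + 3)*(c + 4)^2*(c^2 - 4) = (c + 2)*(c + 3)*(c + 4)^2*(c - 2)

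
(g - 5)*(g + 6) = g^2 + g - 30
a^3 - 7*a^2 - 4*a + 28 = (a - 7)*(a - 2)*(a + 2)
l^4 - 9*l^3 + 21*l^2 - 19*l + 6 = (l - 6)*(l - 1)^3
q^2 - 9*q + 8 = (q - 8)*(q - 1)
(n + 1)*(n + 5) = n^2 + 6*n + 5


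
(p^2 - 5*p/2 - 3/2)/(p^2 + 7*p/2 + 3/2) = (p - 3)/(p + 3)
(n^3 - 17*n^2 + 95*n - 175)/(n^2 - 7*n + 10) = (n^2 - 12*n + 35)/(n - 2)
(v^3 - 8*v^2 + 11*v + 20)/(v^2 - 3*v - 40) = (-v^3 + 8*v^2 - 11*v - 20)/(-v^2 + 3*v + 40)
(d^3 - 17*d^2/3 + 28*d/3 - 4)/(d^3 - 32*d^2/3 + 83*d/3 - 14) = (d - 2)/(d - 7)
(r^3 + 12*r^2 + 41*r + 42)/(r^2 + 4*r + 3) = (r^2 + 9*r + 14)/(r + 1)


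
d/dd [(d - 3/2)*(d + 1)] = 2*d - 1/2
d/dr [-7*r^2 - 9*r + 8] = -14*r - 9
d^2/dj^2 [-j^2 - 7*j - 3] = -2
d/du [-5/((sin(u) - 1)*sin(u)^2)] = 5*(3*sin(u) - 2)*cos(u)/((sin(u) - 1)^2*sin(u)^3)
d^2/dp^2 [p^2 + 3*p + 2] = 2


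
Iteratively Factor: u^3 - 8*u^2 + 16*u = (u - 4)*(u^2 - 4*u) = (u - 4)^2*(u)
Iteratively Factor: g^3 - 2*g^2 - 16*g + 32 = (g - 4)*(g^2 + 2*g - 8) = (g - 4)*(g - 2)*(g + 4)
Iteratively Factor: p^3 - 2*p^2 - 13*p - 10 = (p - 5)*(p^2 + 3*p + 2) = (p - 5)*(p + 2)*(p + 1)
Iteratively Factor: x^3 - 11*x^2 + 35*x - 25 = (x - 5)*(x^2 - 6*x + 5) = (x - 5)*(x - 1)*(x - 5)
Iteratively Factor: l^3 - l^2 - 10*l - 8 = (l + 2)*(l^2 - 3*l - 4) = (l - 4)*(l + 2)*(l + 1)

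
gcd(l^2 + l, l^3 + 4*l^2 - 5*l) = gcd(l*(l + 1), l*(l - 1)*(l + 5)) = l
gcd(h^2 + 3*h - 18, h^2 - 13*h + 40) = 1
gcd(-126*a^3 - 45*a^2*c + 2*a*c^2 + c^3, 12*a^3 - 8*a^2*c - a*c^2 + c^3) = 3*a + c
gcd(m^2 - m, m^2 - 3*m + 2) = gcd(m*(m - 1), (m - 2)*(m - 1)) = m - 1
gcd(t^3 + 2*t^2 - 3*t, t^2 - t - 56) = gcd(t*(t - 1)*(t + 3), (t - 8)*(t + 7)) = 1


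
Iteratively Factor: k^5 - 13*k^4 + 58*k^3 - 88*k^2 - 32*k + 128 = (k - 4)*(k^4 - 9*k^3 + 22*k^2 - 32) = (k - 4)*(k - 2)*(k^3 - 7*k^2 + 8*k + 16) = (k - 4)*(k - 2)*(k + 1)*(k^2 - 8*k + 16) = (k - 4)^2*(k - 2)*(k + 1)*(k - 4)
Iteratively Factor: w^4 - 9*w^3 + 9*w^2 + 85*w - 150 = (w - 5)*(w^3 - 4*w^2 - 11*w + 30) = (w - 5)*(w + 3)*(w^2 - 7*w + 10) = (w - 5)^2*(w + 3)*(w - 2)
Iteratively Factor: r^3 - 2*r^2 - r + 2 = (r + 1)*(r^2 - 3*r + 2) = (r - 1)*(r + 1)*(r - 2)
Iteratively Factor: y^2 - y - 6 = (y + 2)*(y - 3)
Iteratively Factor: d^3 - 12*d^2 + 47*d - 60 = (d - 5)*(d^2 - 7*d + 12) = (d - 5)*(d - 3)*(d - 4)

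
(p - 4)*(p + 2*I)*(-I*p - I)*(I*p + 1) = p^4 - 3*p^3 + I*p^3 - 2*p^2 - 3*I*p^2 - 6*p - 4*I*p - 8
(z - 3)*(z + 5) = z^2 + 2*z - 15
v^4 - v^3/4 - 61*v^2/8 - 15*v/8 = v*(v - 3)*(v + 1/4)*(v + 5/2)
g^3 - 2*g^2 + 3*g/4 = g*(g - 3/2)*(g - 1/2)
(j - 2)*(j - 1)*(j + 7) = j^3 + 4*j^2 - 19*j + 14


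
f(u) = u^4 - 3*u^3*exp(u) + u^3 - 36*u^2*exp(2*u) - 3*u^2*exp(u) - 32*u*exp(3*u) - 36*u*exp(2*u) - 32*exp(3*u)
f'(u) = -3*u^3*exp(u) + 4*u^3 - 72*u^2*exp(2*u) - 12*u^2*exp(u) + 3*u^2 - 96*u*exp(3*u) - 144*u*exp(2*u) - 6*u*exp(u) - 128*exp(3*u) - 36*exp(2*u)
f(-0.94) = 0.08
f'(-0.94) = 1.57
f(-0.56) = -0.04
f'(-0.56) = -6.33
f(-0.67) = 0.34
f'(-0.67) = -1.25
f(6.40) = -52240221431.98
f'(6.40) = -163258163545.06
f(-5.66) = 846.51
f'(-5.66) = -628.52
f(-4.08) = 211.66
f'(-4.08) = -221.43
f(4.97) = -592982442.21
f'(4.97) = -1860475097.89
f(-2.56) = 27.71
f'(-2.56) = -49.23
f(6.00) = -14954221811.56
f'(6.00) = -46793407258.85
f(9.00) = -170468194975784.45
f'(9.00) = -528262268727933.72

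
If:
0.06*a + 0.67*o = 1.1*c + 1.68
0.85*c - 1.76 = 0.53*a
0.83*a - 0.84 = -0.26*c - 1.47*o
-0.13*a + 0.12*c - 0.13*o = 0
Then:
No Solution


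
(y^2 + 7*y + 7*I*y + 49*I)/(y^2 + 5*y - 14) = (y + 7*I)/(y - 2)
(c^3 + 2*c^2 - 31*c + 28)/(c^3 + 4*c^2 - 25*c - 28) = (c - 1)/(c + 1)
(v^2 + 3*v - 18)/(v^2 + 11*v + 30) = (v - 3)/(v + 5)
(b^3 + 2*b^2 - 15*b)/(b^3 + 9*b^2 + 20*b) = (b - 3)/(b + 4)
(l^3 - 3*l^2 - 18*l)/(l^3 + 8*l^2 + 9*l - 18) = l*(l - 6)/(l^2 + 5*l - 6)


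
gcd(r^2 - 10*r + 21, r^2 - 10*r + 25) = 1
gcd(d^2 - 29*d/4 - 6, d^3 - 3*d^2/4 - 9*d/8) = d + 3/4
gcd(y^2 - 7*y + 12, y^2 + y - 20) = y - 4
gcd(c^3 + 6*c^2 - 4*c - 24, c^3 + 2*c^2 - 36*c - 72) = c^2 + 8*c + 12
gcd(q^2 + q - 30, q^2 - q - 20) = q - 5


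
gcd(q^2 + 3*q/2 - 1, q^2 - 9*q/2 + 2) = q - 1/2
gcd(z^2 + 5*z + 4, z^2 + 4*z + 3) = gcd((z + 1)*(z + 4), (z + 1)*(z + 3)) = z + 1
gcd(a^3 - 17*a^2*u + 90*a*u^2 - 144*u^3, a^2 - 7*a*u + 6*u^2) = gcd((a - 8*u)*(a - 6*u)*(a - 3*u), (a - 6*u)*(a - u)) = -a + 6*u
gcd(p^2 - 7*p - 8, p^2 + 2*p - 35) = 1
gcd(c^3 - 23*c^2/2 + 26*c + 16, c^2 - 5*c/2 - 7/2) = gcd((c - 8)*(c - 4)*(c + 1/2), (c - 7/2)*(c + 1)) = 1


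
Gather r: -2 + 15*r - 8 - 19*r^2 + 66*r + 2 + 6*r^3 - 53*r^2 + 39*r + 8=6*r^3 - 72*r^2 + 120*r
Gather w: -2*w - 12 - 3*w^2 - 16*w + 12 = -3*w^2 - 18*w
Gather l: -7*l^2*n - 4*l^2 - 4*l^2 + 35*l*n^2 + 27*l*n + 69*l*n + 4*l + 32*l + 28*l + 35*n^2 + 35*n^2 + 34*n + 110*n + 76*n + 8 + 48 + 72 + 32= l^2*(-7*n - 8) + l*(35*n^2 + 96*n + 64) + 70*n^2 + 220*n + 160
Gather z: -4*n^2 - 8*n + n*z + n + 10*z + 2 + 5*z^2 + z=-4*n^2 - 7*n + 5*z^2 + z*(n + 11) + 2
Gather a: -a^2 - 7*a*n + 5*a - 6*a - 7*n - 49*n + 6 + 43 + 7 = -a^2 + a*(-7*n - 1) - 56*n + 56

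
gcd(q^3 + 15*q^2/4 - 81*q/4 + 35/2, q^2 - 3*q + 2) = q - 2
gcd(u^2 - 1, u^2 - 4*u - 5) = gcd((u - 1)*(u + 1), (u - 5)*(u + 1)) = u + 1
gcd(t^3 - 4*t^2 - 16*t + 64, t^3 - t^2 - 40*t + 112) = t^2 - 8*t + 16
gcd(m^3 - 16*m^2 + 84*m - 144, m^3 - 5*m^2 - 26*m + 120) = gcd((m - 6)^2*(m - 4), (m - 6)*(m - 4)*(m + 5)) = m^2 - 10*m + 24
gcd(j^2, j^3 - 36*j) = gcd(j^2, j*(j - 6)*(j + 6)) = j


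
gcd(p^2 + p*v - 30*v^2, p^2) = 1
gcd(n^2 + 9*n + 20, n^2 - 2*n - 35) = n + 5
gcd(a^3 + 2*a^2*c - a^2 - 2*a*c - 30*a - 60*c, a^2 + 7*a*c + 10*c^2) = a + 2*c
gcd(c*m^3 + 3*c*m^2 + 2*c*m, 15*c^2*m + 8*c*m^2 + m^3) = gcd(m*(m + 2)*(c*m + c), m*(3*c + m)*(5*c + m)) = m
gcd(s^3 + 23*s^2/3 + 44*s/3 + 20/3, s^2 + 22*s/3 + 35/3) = s + 5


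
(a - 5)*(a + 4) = a^2 - a - 20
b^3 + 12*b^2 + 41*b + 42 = (b + 2)*(b + 3)*(b + 7)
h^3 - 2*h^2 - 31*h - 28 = (h - 7)*(h + 1)*(h + 4)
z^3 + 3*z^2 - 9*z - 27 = (z - 3)*(z + 3)^2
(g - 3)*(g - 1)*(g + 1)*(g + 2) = g^4 - g^3 - 7*g^2 + g + 6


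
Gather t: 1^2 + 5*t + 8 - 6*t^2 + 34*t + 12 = -6*t^2 + 39*t + 21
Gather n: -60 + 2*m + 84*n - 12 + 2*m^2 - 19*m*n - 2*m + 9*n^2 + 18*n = 2*m^2 + 9*n^2 + n*(102 - 19*m) - 72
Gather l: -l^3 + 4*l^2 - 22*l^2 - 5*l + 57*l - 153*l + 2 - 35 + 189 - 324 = -l^3 - 18*l^2 - 101*l - 168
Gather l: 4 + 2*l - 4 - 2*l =0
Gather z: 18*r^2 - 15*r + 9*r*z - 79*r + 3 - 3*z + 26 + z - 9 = 18*r^2 - 94*r + z*(9*r - 2) + 20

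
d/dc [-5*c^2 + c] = 1 - 10*c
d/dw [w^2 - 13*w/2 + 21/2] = 2*w - 13/2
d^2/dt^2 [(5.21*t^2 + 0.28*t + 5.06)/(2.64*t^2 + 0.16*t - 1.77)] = (-0.498432000000008*t^3 + 357.668784*t^2 + 20.674368*t + 80.351218)/(18.399744*t^6 + 3.345408*t^5 - 36.805824*t^4 - 4.481792*t^3 + 24.676632*t^2 + 1.503792*t - 5.545233)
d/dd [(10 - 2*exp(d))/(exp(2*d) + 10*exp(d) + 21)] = 2*(2*(exp(d) - 5)*(exp(d) + 5) - exp(2*d) - 10*exp(d) - 21)*exp(d)/(exp(2*d) + 10*exp(d) + 21)^2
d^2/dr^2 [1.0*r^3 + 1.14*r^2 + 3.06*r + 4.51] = 6.0*r + 2.28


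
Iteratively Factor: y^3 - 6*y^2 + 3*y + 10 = (y - 2)*(y^2 - 4*y - 5) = (y - 5)*(y - 2)*(y + 1)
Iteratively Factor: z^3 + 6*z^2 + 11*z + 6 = (z + 1)*(z^2 + 5*z + 6) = (z + 1)*(z + 2)*(z + 3)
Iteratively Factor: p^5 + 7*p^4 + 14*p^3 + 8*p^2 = (p + 2)*(p^4 + 5*p^3 + 4*p^2) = (p + 2)*(p + 4)*(p^3 + p^2) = p*(p + 2)*(p + 4)*(p^2 + p) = p*(p + 1)*(p + 2)*(p + 4)*(p)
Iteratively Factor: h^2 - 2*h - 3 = (h - 3)*(h + 1)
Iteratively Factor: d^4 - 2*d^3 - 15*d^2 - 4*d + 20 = (d + 2)*(d^3 - 4*d^2 - 7*d + 10) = (d - 1)*(d + 2)*(d^2 - 3*d - 10) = (d - 1)*(d + 2)^2*(d - 5)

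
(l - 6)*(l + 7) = l^2 + l - 42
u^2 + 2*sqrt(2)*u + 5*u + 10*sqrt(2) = (u + 5)*(u + 2*sqrt(2))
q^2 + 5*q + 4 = (q + 1)*(q + 4)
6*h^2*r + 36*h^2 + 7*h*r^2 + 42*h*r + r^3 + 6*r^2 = (h + r)*(6*h + r)*(r + 6)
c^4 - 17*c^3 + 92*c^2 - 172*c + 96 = (c - 8)*(c - 6)*(c - 2)*(c - 1)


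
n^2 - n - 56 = (n - 8)*(n + 7)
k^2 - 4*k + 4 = (k - 2)^2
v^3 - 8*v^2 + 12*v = v*(v - 6)*(v - 2)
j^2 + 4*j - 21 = (j - 3)*(j + 7)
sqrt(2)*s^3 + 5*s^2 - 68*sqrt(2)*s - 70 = (s - 5*sqrt(2))*(s + 7*sqrt(2))*(sqrt(2)*s + 1)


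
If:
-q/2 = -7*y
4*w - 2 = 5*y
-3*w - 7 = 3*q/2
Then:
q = -476/99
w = 7/99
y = -34/99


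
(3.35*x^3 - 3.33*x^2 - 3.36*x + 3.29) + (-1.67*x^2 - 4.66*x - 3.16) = 3.35*x^3 - 5.0*x^2 - 8.02*x + 0.13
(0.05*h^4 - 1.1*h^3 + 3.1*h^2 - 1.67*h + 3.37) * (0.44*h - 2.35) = 0.022*h^5 - 0.6015*h^4 + 3.949*h^3 - 8.0198*h^2 + 5.4073*h - 7.9195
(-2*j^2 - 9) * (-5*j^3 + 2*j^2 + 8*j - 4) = 10*j^5 - 4*j^4 + 29*j^3 - 10*j^2 - 72*j + 36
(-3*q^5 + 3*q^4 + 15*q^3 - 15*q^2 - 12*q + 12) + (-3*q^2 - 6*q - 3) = -3*q^5 + 3*q^4 + 15*q^3 - 18*q^2 - 18*q + 9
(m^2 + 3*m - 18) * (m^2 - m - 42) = m^4 + 2*m^3 - 63*m^2 - 108*m + 756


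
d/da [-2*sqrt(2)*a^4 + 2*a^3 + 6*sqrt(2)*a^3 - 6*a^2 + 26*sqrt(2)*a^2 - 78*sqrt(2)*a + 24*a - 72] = -8*sqrt(2)*a^3 + 6*a^2 + 18*sqrt(2)*a^2 - 12*a + 52*sqrt(2)*a - 78*sqrt(2) + 24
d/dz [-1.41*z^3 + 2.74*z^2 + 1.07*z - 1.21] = -4.23*z^2 + 5.48*z + 1.07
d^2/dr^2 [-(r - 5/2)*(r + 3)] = -2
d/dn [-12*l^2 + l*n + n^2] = l + 2*n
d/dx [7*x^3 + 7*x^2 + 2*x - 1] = 21*x^2 + 14*x + 2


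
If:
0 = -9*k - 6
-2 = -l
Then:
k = -2/3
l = 2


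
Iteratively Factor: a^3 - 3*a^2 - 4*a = (a + 1)*(a^2 - 4*a) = a*(a + 1)*(a - 4)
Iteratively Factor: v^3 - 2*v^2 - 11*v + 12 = (v - 4)*(v^2 + 2*v - 3) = (v - 4)*(v - 1)*(v + 3)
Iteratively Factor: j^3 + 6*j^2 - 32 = (j + 4)*(j^2 + 2*j - 8) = (j + 4)^2*(j - 2)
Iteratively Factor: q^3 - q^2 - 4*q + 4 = (q - 2)*(q^2 + q - 2) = (q - 2)*(q + 2)*(q - 1)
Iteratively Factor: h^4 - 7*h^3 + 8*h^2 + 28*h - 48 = (h - 2)*(h^3 - 5*h^2 - 2*h + 24) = (h - 2)*(h + 2)*(h^2 - 7*h + 12) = (h - 4)*(h - 2)*(h + 2)*(h - 3)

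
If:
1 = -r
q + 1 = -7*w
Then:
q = -7*w - 1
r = -1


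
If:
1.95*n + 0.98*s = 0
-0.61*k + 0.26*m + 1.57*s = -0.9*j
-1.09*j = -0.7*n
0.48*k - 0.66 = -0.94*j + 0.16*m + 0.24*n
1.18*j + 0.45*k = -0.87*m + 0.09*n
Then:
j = -0.27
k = 1.53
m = -0.47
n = -0.42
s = 0.83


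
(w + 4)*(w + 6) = w^2 + 10*w + 24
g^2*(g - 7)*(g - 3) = g^4 - 10*g^3 + 21*g^2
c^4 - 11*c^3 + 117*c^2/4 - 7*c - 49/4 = (c - 7)*(c - 7/2)*(c - 1)*(c + 1/2)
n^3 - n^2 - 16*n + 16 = (n - 4)*(n - 1)*(n + 4)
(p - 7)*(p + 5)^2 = p^3 + 3*p^2 - 45*p - 175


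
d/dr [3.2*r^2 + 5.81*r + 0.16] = 6.4*r + 5.81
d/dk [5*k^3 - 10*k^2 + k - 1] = 15*k^2 - 20*k + 1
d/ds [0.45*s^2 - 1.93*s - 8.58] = 0.9*s - 1.93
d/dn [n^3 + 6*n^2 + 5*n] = 3*n^2 + 12*n + 5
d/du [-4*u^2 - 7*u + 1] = -8*u - 7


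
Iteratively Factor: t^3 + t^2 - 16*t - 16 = (t + 1)*(t^2 - 16) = (t - 4)*(t + 1)*(t + 4)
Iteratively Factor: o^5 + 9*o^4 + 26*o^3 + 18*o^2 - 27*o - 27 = (o + 3)*(o^4 + 6*o^3 + 8*o^2 - 6*o - 9) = (o + 3)^2*(o^3 + 3*o^2 - o - 3) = (o - 1)*(o + 3)^2*(o^2 + 4*o + 3) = (o - 1)*(o + 1)*(o + 3)^2*(o + 3)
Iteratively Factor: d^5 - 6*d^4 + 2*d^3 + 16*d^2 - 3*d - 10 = (d + 1)*(d^4 - 7*d^3 + 9*d^2 + 7*d - 10) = (d - 2)*(d + 1)*(d^3 - 5*d^2 - d + 5) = (d - 5)*(d - 2)*(d + 1)*(d^2 - 1) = (d - 5)*(d - 2)*(d + 1)^2*(d - 1)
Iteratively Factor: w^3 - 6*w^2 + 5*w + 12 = (w - 4)*(w^2 - 2*w - 3) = (w - 4)*(w + 1)*(w - 3)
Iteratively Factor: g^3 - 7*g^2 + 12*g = (g - 3)*(g^2 - 4*g) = (g - 4)*(g - 3)*(g)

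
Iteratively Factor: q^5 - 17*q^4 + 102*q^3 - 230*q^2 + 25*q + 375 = (q + 1)*(q^4 - 18*q^3 + 120*q^2 - 350*q + 375) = (q - 5)*(q + 1)*(q^3 - 13*q^2 + 55*q - 75) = (q - 5)^2*(q + 1)*(q^2 - 8*q + 15) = (q - 5)^3*(q + 1)*(q - 3)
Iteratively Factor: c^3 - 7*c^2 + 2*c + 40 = (c + 2)*(c^2 - 9*c + 20) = (c - 4)*(c + 2)*(c - 5)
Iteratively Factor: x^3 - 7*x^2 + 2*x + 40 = (x - 4)*(x^2 - 3*x - 10) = (x - 5)*(x - 4)*(x + 2)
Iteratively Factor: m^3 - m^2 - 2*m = (m + 1)*(m^2 - 2*m) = (m - 2)*(m + 1)*(m)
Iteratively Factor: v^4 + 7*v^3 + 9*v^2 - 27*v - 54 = (v + 3)*(v^3 + 4*v^2 - 3*v - 18) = (v - 2)*(v + 3)*(v^2 + 6*v + 9) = (v - 2)*(v + 3)^2*(v + 3)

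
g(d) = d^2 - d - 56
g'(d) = 2*d - 1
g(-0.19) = -55.77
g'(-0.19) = -1.38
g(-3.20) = -42.56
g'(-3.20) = -7.40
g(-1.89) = -50.54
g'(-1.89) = -4.78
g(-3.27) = -42.04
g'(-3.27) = -7.54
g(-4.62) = -30.04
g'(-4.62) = -10.24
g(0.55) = -56.25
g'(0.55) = 0.10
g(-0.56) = -55.13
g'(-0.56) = -2.12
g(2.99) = -50.05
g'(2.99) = 4.98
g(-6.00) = -14.00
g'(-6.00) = -13.00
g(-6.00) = -14.00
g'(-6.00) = -13.00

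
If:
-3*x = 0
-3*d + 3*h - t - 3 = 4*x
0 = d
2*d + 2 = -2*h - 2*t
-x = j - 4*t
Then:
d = 0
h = 1/2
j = -6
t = -3/2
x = 0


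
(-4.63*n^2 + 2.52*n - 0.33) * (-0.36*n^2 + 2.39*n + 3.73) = 1.6668*n^4 - 11.9729*n^3 - 11.1283*n^2 + 8.6109*n - 1.2309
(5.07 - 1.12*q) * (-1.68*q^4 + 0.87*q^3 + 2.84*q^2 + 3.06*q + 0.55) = 1.8816*q^5 - 9.492*q^4 + 1.2301*q^3 + 10.9716*q^2 + 14.8982*q + 2.7885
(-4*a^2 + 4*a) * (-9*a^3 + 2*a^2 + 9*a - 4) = 36*a^5 - 44*a^4 - 28*a^3 + 52*a^2 - 16*a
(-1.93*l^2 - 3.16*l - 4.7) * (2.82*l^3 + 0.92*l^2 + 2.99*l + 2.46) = -5.4426*l^5 - 10.6868*l^4 - 21.9319*l^3 - 18.5202*l^2 - 21.8266*l - 11.562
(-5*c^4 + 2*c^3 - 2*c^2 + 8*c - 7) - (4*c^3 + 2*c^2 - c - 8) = -5*c^4 - 2*c^3 - 4*c^2 + 9*c + 1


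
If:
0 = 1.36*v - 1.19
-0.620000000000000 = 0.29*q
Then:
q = -2.14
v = 0.88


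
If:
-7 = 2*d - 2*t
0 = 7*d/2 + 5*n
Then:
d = t - 7/2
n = 49/20 - 7*t/10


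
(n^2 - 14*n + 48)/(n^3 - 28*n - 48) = (n - 8)/(n^2 + 6*n + 8)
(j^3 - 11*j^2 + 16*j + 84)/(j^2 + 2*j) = j - 13 + 42/j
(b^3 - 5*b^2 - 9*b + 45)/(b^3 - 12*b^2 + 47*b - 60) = (b + 3)/(b - 4)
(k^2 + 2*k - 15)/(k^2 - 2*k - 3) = (k + 5)/(k + 1)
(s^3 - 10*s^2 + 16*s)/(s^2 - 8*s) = s - 2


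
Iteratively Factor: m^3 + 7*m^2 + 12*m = (m)*(m^2 + 7*m + 12) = m*(m + 4)*(m + 3)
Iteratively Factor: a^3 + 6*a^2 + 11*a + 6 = (a + 1)*(a^2 + 5*a + 6) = (a + 1)*(a + 2)*(a + 3)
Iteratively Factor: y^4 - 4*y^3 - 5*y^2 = (y - 5)*(y^3 + y^2) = y*(y - 5)*(y^2 + y) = y*(y - 5)*(y + 1)*(y)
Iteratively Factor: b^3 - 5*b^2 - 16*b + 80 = (b - 4)*(b^2 - b - 20) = (b - 4)*(b + 4)*(b - 5)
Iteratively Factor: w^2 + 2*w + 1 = (w + 1)*(w + 1)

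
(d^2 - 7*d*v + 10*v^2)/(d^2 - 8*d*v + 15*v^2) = (-d + 2*v)/(-d + 3*v)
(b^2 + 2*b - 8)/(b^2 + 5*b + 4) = (b - 2)/(b + 1)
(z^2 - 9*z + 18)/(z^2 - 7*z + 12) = (z - 6)/(z - 4)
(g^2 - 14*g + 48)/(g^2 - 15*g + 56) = (g - 6)/(g - 7)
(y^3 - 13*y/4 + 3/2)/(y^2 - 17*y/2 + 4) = (y^2 + y/2 - 3)/(y - 8)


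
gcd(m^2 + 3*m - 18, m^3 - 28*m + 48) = m + 6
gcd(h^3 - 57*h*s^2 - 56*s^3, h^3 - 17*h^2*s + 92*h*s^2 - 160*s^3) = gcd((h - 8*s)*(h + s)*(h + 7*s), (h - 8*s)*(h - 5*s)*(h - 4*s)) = -h + 8*s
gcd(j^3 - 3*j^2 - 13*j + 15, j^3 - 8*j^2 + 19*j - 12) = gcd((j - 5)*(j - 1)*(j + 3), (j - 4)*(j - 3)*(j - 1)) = j - 1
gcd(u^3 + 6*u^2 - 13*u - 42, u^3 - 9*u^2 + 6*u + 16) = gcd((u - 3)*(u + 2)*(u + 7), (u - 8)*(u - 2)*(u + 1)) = 1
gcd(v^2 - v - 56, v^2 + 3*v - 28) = v + 7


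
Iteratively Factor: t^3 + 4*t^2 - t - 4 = (t + 1)*(t^2 + 3*t - 4) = (t - 1)*(t + 1)*(t + 4)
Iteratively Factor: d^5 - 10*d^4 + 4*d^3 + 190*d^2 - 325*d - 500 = (d - 5)*(d^4 - 5*d^3 - 21*d^2 + 85*d + 100) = (d - 5)*(d + 1)*(d^3 - 6*d^2 - 15*d + 100) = (d - 5)^2*(d + 1)*(d^2 - d - 20) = (d - 5)^3*(d + 1)*(d + 4)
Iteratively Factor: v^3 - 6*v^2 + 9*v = (v - 3)*(v^2 - 3*v) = v*(v - 3)*(v - 3)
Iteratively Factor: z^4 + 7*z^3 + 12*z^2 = (z + 3)*(z^3 + 4*z^2) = z*(z + 3)*(z^2 + 4*z) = z^2*(z + 3)*(z + 4)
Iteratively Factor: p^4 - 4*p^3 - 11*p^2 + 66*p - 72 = (p + 4)*(p^3 - 8*p^2 + 21*p - 18) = (p - 2)*(p + 4)*(p^2 - 6*p + 9) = (p - 3)*(p - 2)*(p + 4)*(p - 3)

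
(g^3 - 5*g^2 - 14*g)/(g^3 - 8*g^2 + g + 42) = g/(g - 3)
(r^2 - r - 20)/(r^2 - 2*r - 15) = (r + 4)/(r + 3)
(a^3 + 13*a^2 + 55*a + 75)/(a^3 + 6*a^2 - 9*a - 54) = (a^2 + 10*a + 25)/(a^2 + 3*a - 18)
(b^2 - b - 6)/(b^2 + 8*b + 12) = (b - 3)/(b + 6)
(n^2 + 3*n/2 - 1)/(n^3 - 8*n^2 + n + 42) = (n - 1/2)/(n^2 - 10*n + 21)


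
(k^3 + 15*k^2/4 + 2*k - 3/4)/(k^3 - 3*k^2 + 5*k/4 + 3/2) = (4*k^3 + 15*k^2 + 8*k - 3)/(4*k^3 - 12*k^2 + 5*k + 6)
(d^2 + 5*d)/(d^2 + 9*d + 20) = d/(d + 4)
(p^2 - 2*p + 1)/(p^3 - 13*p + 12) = (p - 1)/(p^2 + p - 12)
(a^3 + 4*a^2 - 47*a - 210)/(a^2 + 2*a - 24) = (a^2 - 2*a - 35)/(a - 4)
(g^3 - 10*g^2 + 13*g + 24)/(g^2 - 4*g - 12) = (-g^3 + 10*g^2 - 13*g - 24)/(-g^2 + 4*g + 12)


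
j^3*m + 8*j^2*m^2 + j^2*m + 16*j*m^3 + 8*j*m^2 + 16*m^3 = (j + 4*m)^2*(j*m + m)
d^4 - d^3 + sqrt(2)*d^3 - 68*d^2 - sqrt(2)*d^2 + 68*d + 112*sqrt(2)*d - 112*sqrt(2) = (d - 1)*(d - 4*sqrt(2))*(d - 2*sqrt(2))*(d + 7*sqrt(2))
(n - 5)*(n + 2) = n^2 - 3*n - 10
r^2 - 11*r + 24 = (r - 8)*(r - 3)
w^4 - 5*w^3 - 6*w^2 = w^2*(w - 6)*(w + 1)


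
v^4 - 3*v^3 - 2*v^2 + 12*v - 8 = (v - 2)^2*(v - 1)*(v + 2)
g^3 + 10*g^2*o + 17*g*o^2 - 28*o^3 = (g - o)*(g + 4*o)*(g + 7*o)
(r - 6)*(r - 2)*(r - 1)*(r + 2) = r^4 - 7*r^3 + 2*r^2 + 28*r - 24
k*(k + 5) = k^2 + 5*k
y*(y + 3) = y^2 + 3*y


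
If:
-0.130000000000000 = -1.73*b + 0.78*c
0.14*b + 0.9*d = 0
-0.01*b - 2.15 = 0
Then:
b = -215.00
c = -477.03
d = 33.44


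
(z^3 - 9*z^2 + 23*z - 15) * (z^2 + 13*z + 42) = z^5 + 4*z^4 - 52*z^3 - 94*z^2 + 771*z - 630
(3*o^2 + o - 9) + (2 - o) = 3*o^2 - 7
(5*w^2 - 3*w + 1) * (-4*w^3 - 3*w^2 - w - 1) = -20*w^5 - 3*w^4 - 5*w^2 + 2*w - 1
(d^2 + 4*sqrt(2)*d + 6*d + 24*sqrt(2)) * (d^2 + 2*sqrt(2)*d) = d^4 + 6*d^3 + 6*sqrt(2)*d^3 + 16*d^2 + 36*sqrt(2)*d^2 + 96*d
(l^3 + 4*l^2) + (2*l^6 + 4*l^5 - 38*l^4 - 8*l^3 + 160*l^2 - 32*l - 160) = 2*l^6 + 4*l^5 - 38*l^4 - 7*l^3 + 164*l^2 - 32*l - 160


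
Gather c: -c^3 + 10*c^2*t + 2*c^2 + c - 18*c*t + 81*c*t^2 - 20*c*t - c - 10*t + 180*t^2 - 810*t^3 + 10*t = -c^3 + c^2*(10*t + 2) + c*(81*t^2 - 38*t) - 810*t^3 + 180*t^2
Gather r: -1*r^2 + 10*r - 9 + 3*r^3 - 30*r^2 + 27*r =3*r^3 - 31*r^2 + 37*r - 9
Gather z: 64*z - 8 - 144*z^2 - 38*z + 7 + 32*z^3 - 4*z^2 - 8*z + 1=32*z^3 - 148*z^2 + 18*z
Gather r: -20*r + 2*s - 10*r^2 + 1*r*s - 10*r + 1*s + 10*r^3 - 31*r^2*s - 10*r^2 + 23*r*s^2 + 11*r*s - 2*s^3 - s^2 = 10*r^3 + r^2*(-31*s - 20) + r*(23*s^2 + 12*s - 30) - 2*s^3 - s^2 + 3*s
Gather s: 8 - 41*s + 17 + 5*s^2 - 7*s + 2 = 5*s^2 - 48*s + 27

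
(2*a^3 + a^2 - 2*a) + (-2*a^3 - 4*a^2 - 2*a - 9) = -3*a^2 - 4*a - 9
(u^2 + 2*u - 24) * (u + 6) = u^3 + 8*u^2 - 12*u - 144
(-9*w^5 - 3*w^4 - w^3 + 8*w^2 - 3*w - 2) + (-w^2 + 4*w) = -9*w^5 - 3*w^4 - w^3 + 7*w^2 + w - 2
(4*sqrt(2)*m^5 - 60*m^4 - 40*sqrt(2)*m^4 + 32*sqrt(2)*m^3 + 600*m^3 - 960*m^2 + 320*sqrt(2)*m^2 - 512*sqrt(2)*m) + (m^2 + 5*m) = 4*sqrt(2)*m^5 - 60*m^4 - 40*sqrt(2)*m^4 + 32*sqrt(2)*m^3 + 600*m^3 - 959*m^2 + 320*sqrt(2)*m^2 - 512*sqrt(2)*m + 5*m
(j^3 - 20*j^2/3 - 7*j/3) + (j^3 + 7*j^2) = 2*j^3 + j^2/3 - 7*j/3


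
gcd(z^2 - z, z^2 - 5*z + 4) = z - 1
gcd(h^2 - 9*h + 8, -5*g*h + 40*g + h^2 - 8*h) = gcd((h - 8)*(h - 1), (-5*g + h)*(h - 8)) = h - 8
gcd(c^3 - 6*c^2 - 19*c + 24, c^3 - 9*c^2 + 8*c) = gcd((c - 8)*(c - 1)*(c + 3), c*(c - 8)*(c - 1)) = c^2 - 9*c + 8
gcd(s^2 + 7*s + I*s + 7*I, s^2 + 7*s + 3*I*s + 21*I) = s + 7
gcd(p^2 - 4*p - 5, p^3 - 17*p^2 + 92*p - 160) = p - 5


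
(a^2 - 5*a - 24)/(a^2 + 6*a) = (a^2 - 5*a - 24)/(a*(a + 6))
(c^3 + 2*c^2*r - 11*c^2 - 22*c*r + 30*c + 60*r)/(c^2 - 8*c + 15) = (c^2 + 2*c*r - 6*c - 12*r)/(c - 3)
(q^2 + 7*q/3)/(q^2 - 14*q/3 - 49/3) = q/(q - 7)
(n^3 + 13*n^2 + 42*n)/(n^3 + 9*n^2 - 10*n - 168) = n/(n - 4)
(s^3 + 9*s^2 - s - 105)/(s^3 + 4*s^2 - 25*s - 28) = (s^2 + 2*s - 15)/(s^2 - 3*s - 4)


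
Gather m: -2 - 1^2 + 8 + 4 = 9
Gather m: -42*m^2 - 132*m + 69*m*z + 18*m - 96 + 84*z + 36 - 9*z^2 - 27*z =-42*m^2 + m*(69*z - 114) - 9*z^2 + 57*z - 60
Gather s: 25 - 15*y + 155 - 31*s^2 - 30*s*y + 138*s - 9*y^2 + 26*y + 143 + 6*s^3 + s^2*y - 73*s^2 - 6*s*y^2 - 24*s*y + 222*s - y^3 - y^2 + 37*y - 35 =6*s^3 + s^2*(y - 104) + s*(-6*y^2 - 54*y + 360) - y^3 - 10*y^2 + 48*y + 288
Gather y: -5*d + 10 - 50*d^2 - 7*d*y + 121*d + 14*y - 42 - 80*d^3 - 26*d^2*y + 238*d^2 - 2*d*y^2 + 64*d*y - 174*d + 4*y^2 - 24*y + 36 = -80*d^3 + 188*d^2 - 58*d + y^2*(4 - 2*d) + y*(-26*d^2 + 57*d - 10) + 4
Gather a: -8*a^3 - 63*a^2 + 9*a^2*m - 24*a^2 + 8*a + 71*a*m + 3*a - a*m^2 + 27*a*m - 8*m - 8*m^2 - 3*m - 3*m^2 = -8*a^3 + a^2*(9*m - 87) + a*(-m^2 + 98*m + 11) - 11*m^2 - 11*m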